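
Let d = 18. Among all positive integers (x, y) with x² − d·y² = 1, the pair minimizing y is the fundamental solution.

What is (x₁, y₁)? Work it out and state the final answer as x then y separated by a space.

17 4

d=18: √d = [4; 4,8] (ℓ=2, even), read p_1/q_1
step 0: (4, 1)  from 4·(1,0) + (0,1)
step 1: (17, 4)  from 4·(4,1) + (1,0)
(x₁, y₁) = (17, 4);  17² − 18·4² = 1 ✓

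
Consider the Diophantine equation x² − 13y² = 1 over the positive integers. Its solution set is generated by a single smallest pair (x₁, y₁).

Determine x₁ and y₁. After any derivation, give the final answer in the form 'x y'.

649 180

d=13: √d = [3; 1,1,1,1,6] (ℓ=5, odd), read p_9/q_9
i=0: a=3 ⇒ p=3, q=1
i=1: a=1 ⇒ p=4, q=1
i=2: a=1 ⇒ p=7, q=2
i=3: a=1 ⇒ p=11, q=3
i=4: a=1 ⇒ p=18, q=5
i=5: a=6 ⇒ p=119, q=33
i=6: a=1 ⇒ p=137, q=38
…
i=8: a=1 ⇒ p=393, q=109
i=9: a=1 ⇒ p=649, q=180
→ (649, 180).  Check: 649²=421201, 13·180²=421200, difference 1.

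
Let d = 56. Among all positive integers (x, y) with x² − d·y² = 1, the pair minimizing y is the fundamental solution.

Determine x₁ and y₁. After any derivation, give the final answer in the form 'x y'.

√56 = [7; 2,14, …], period ℓ=2 (even) → k=1
k=0  a_k=7  p_k/q_k = 7/1
k=1  a_k=2  p_k/q_k = 15/2
fundamental: x₁=15, y₁=2  (since 225 − 56·4 = 1)

15 2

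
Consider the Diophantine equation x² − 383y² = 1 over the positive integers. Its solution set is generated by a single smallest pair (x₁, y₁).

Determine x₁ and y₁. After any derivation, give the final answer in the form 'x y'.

18768 959

d=383: √d = [19; 1,1,3,19,3,1,1,38] (ℓ=8, even), read p_7/q_7
i=0: a=19 ⇒ p=19, q=1
i=1: a=1 ⇒ p=20, q=1
…
i=6: a=1 ⇒ p=10705, q=547
i=7: a=1 ⇒ p=18768, q=959
fundamental: x₁=18768, y₁=959  (since 352237824 − 383·919681 = 1)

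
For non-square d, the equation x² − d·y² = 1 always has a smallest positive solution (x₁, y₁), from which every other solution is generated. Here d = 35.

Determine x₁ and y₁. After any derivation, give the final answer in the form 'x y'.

d=35: √d = [5; 1,10] (ℓ=2, even), read p_1/q_1
a_0=5:  p_0=5·1+0=5,  q_0=5·0+1=1
a_1=1:  p_1=1·5+1=6,  q_1=1·1+0=1
fundamental: x₁=6, y₁=1  (since 36 − 35·1 = 1)

6 1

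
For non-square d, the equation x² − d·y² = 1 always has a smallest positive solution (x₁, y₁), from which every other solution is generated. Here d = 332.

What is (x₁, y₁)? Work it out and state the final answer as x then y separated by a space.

13447 738

d=332: √d = [18; 4,1,1,8,1,1,4,36] (ℓ=8, even), read p_7/q_7
a_0=18:  p_0=18·1+0=18,  q_0=18·0+1=1
a_1=4:  p_1=4·18+1=73,  q_1=4·1+0=4
a_2=1:  p_2=1·73+18=91,  q_2=1·4+1=5
a_3=1:  p_3=1·91+73=164,  q_3=1·5+4=9
a_4=8:  p_4=8·164+91=1403,  q_4=8·9+5=77
…
a_6=1:  p_6=1·1567+1403=2970,  q_6=1·86+77=163
a_7=4:  p_7=4·2970+1567=13447,  q_7=4·163+86=738
(x₁, y₁) = (13447, 738);  13447² − 332·738² = 1 ✓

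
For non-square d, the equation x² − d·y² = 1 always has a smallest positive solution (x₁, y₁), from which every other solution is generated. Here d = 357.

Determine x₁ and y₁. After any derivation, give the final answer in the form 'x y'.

[18; 1,8,2,8,1,36] for √357; ℓ=6 ⇒ convergent index 5
k=0  a_k=18  p_k/q_k = 18/1
k=1  a_k=1  p_k/q_k = 19/1
…
k=4  a_k=8  p_k/q_k = 3042/161
k=5  a_k=1  p_k/q_k = 3401/180
(x₁, y₁) = (3401, 180);  3401² − 357·180² = 1 ✓

3401 180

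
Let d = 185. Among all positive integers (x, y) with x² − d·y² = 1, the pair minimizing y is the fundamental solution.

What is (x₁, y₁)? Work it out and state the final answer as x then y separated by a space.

9249 680

√185 → a₀=13, period (1,1,1,1,26); ℓ=5 odd so k=9
step 0: (13, 1)  from 13·(1,0) + (0,1)
step 1: (14, 1)  from 1·(13,1) + (1,0)
…
step 4: (68, 5)  from 1·(41,3) + (27,2)
step 5: (1809, 133)  from 26·(68,5) + (41,3)
step 6: (1877, 138)  from 1·(1809,133) + (68,5)
step 7: (3686, 271)  from 1·(1877,138) + (1809,133)
step 8: (5563, 409)  from 1·(3686,271) + (1877,138)
step 9: (9249, 680)  from 1·(5563,409) + (3686,271)
→ (9249, 680).  Check: 9249²=85544001, 185·680²=85544000, difference 1.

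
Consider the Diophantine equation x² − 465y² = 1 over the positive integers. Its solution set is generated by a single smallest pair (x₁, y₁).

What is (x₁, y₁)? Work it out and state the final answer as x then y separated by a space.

15871 736

√465 → a₀=21, period (1,1,3,2,2,2,3,1,1,42); ℓ=10 even so k=9
k=0  a_k=21  p_k/q_k = 21/1
k=1  a_k=1  p_k/q_k = 22/1
k=2  a_k=1  p_k/q_k = 43/2
…
k=5  a_k=2  p_k/q_k = 841/39
…
k=8  a_k=1  p_k/q_k = 8949/415
k=9  a_k=1  p_k/q_k = 15871/736
fundamental: x₁=15871, y₁=736  (since 251888641 − 465·541696 = 1)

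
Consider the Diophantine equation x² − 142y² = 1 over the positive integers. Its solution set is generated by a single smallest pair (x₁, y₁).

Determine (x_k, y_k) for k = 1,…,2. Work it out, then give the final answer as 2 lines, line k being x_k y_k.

√142 = [11; 1,10,1,22, …], period ℓ=4 (even) → k=3
step 0: (11, 1)  from 11·(1,0) + (0,1)
step 1: (12, 1)  from 1·(11,1) + (1,0)
step 2: (131, 11)  from 10·(12,1) + (11,1)
step 3: (143, 12)  from 1·(131,11) + (12,1)
(x₁, y₁) = (143, 12);  143² − 142·12² = 1 ✓
(143+12√142)^2 = 40897 + 3432√142

143 12
40897 3432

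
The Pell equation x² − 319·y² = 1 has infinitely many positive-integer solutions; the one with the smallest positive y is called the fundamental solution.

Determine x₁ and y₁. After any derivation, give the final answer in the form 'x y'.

12901780 722361

d=319: √d = [17; 1,6,5,1,4,…,6,1,34] (ℓ=14, even), read p_13/q_13
step 0: (17, 1)  from 17·(1,0) + (0,1)
step 1: (18, 1)  from 1·(17,1) + (1,0)
…
step 5: (3715, 208)  from 4·(768,43) + (643,36)
…
step 7: (15628, 875)  from 1·(11913,667) + (3715,208)
step 8: (58797, 3292)  from 3·(15628,875) + (11913,667)
step 9: (250816, 14043)  from 4·(58797,3292) + (15628,875)
…
step 11: (1798881, 100718)  from 5·(309613,17335) + (250816,14043)
step 12: (11102899, 621643)  from 6·(1798881,100718) + (309613,17335)
step 13: (12901780, 722361)  from 1·(11102899,621643) + (1798881,100718)
fundamental: x₁=12901780, y₁=722361  (since 166455927168400 − 319·521805414321 = 1)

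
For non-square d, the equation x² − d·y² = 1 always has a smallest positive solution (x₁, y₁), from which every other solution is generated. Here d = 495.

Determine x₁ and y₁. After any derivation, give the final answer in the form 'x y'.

89 4

[22; 4,44] for √495; ℓ=2 ⇒ convergent index 1
k=0  a_k=22  p_k/q_k = 22/1
k=1  a_k=4  p_k/q_k = 89/4
fundamental: x₁=89, y₁=4  (since 7921 − 495·16 = 1)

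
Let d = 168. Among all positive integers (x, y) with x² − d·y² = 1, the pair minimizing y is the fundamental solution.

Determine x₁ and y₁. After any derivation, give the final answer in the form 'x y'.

13 1

√168 → a₀=12, period (1,24); ℓ=2 even so k=1
i=0: a=12 ⇒ p=12, q=1
i=1: a=1 ⇒ p=13, q=1
→ (13, 1).  Check: 13²=169, 168·1²=168, difference 1.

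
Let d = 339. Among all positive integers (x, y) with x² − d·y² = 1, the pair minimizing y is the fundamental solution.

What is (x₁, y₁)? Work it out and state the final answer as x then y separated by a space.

[18; 2,2,2,1,17,1,2,2,2,36] for √339; ℓ=10 ⇒ convergent index 9
k=0  a_k=18  p_k/q_k = 18/1
…
k=4  a_k=1  p_k/q_k = 313/17
…
k=8  a_k=2  p_k/q_k = 40359/2192
k=9  a_k=2  p_k/q_k = 97970/5321
→ (97970, 5321).  Check: 97970²=9598120900, 339·5321²=9598120899, difference 1.

97970 5321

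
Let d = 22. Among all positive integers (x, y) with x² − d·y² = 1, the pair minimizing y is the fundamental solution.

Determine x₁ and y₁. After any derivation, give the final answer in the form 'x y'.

197 42

√22 → a₀=4, period (1,2,4,2,1,8); ℓ=6 even so k=5
i=0: a=4 ⇒ p=4, q=1
i=1: a=1 ⇒ p=5, q=1
i=2: a=2 ⇒ p=14, q=3
i=3: a=4 ⇒ p=61, q=13
i=4: a=2 ⇒ p=136, q=29
i=5: a=1 ⇒ p=197, q=42
(x₁, y₁) = (197, 42);  197² − 22·42² = 1 ✓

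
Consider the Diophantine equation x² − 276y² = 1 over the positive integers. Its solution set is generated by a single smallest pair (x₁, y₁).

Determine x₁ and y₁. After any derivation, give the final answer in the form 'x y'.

[16; 1,1,1,1,2,2,2,1,1,1,1,32] for √276; ℓ=12 ⇒ convergent index 11
a_0=16:  p_0=16·1+0=16,  q_0=16·0+1=1
…
a_2=1:  p_2=1·17+16=33,  q_2=1·1+1=2
a_3=1:  p_3=1·33+17=50,  q_3=1·2+1=3
a_4=1:  p_4=1·50+33=83,  q_4=1·3+2=5
a_5=2:  p_5=2·83+50=216,  q_5=2·5+3=13
…
a_7=2:  p_7=2·515+216=1246,  q_7=2·31+13=75
…
a_9=1:  p_9=1·1761+1246=3007,  q_9=1·106+75=181
a_10=1:  p_10=1·3007+1761=4768,  q_10=1·181+106=287
a_11=1:  p_11=1·4768+3007=7775,  q_11=1·287+181=468
(x₁, y₁) = (7775, 468);  7775² − 276·468² = 1 ✓

7775 468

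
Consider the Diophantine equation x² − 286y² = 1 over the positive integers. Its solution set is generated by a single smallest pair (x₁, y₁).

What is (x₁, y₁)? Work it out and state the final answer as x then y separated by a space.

561835 33222

[16; 1,10,3,3,2,3,3,10,1,32] for √286; ℓ=10 ⇒ convergent index 9
a_0=16:  p_0=16·1+0=16,  q_0=16·0+1=1
a_1=1:  p_1=1·16+1=17,  q_1=1·1+0=1
…
a_3=3:  p_3=3·186+17=575,  q_3=3·11+1=34
a_4=3:  p_4=3·575+186=1911,  q_4=3·34+11=113
a_5=2:  p_5=2·1911+575=4397,  q_5=2·113+34=260
a_6=3:  p_6=3·4397+1911=15102,  q_6=3·260+113=893
…
a_8=10:  p_8=10·49703+15102=512132,  q_8=10·2939+893=30283
a_9=1:  p_9=1·512132+49703=561835,  q_9=1·30283+2939=33222
(x₁, y₁) = (561835, 33222);  561835² − 286·33222² = 1 ✓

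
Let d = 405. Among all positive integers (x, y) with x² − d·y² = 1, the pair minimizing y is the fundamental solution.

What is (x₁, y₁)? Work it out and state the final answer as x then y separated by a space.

√405 → a₀=20, period (8,40); ℓ=2 even so k=1
i=0: a=20 ⇒ p=20, q=1
i=1: a=8 ⇒ p=161, q=8
(x₁, y₁) = (161, 8);  161² − 405·8² = 1 ✓

161 8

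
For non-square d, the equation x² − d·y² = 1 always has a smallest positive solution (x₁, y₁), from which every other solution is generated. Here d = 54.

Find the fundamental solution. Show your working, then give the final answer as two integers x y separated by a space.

[7; 2,1,6,1,2,14] for √54; ℓ=6 ⇒ convergent index 5
i=0: a=7 ⇒ p=7, q=1
i=1: a=2 ⇒ p=15, q=2
i=2: a=1 ⇒ p=22, q=3
…
i=4: a=1 ⇒ p=169, q=23
i=5: a=2 ⇒ p=485, q=66
fundamental: x₁=485, y₁=66  (since 235225 − 54·4356 = 1)

485 66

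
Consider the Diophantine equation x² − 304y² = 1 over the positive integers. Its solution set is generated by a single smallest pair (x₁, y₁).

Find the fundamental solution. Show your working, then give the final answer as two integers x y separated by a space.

57799 3315

√304 → a₀=17, period (2,3,2,1,1,1,1,1,2,3,2,34); ℓ=12 even so k=11
i=0: a=17 ⇒ p=17, q=1
…
i=2: a=3 ⇒ p=122, q=7
…
i=6: a=1 ⇒ p=1081, q=62
…
i=9: a=2 ⇒ p=7445, q=427
i=10: a=3 ⇒ p=25177, q=1444
i=11: a=2 ⇒ p=57799, q=3315
fundamental: x₁=57799, y₁=3315  (since 3340724401 − 304·10989225 = 1)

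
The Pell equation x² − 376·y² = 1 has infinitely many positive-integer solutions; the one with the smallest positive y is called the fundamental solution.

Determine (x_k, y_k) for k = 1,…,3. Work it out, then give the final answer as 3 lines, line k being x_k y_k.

2143295 110532
9187426914049 473805365880
39382732335491159615 2031009343327438668

[19; 2,1,1,3,1,…,1,2,38] for √376; ℓ=16 ⇒ convergent index 15
k=0  a_k=19  p_k/q_k = 19/1
…
k=4  a_k=3  p_k/q_k = 349/18
…
k=8  a_k=4  p_k/q_k = 12953/668
…
k=11  a_k=1  p_k/q_k = 99455/5129
k=12  a_k=3  p_k/q_k = 368986/19029
…
k=14  a_k=1  p_k/q_k = 837427/43187
k=15  a_k=2  p_k/q_k = 2143295/110532
fundamental: x₁=2143295, y₁=110532  (since 4593713457025 − 376·12217323024 = 1)
(2143295+110532√376)^2 = 9187426914049 + 473805365880√376
(2143295+110532√376)^3 = 39382732335491159615 + 2031009343327438668√376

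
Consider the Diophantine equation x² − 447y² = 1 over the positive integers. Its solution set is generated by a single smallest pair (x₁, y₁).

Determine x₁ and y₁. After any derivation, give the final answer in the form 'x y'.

[21; 7,42] for √447; ℓ=2 ⇒ convergent index 1
a_0=21:  p_0=21·1+0=21,  q_0=21·0+1=1
a_1=7:  p_1=7·21+1=148,  q_1=7·1+0=7
fundamental: x₁=148, y₁=7  (since 21904 − 447·49 = 1)

148 7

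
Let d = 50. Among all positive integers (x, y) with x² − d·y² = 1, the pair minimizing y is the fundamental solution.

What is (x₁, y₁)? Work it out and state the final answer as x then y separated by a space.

99 14

√50 = [7; 14, …], period ℓ=1 (odd) → k=1
step 0: (7, 1)  from 7·(1,0) + (0,1)
step 1: (99, 14)  from 14·(7,1) + (1,0)
(x₁, y₁) = (99, 14);  99² − 50·14² = 1 ✓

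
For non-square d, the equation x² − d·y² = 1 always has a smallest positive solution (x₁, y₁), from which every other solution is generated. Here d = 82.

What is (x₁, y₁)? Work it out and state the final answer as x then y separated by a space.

163 18

√82 → a₀=9, period (18); ℓ=1 odd so k=1
k=0  a_k=9  p_k/q_k = 9/1
k=1  a_k=18  p_k/q_k = 163/18
(x₁, y₁) = (163, 18);  163² − 82·18² = 1 ✓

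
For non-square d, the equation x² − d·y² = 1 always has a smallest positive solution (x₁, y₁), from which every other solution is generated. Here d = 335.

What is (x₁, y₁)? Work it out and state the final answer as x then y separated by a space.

d=335: √d = [18; 3,3,3,36] (ℓ=4, even), read p_3/q_3
a_0=18:  p_0=18·1+0=18,  q_0=18·0+1=1
a_1=3:  p_1=3·18+1=55,  q_1=3·1+0=3
a_2=3:  p_2=3·55+18=183,  q_2=3·3+1=10
a_3=3:  p_3=3·183+55=604,  q_3=3·10+3=33
(x₁, y₁) = (604, 33);  604² − 335·33² = 1 ✓

604 33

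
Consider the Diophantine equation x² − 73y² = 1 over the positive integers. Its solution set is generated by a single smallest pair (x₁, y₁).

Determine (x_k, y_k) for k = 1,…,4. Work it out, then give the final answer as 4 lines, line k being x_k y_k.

d=73: √d = [8; 1,1,5,5,1,1,16] (ℓ=7, odd), read p_13/q_13
a_0=8:  p_0=8·1+0=8,  q_0=8·0+1=1
…
a_3=5:  p_3=5·17+9=94,  q_3=5·2+1=11
…
a_5=1:  p_5=1·487+94=581,  q_5=1·57+11=68
…
a_7=16:  p_7=16·1068+581=17669,  q_7=16·125+68=2068
…
a_9=1:  p_9=1·18737+17669=36406,  q_9=1·2193+2068=4261
…
a_12=1:  p_12=1·1040241+200767=1241008,  q_12=1·121751+23498=145249
a_13=1:  p_13=1·1241008+1040241=2281249,  q_13=1·145249+121751=267000
→ (2281249, 267000).  Check: 2281249²=5204097000001, 73·267000²=5204097000000, difference 1.
(2281249+267000√73)^2 = 10408194000001 + 1218186966000√73
(2281249+267000√73)^3 = 47487364308614281249 + 5557975596000801000√73
(2281249+267000√73)^4 = 216661004683313632776000001 + 25358252540801244373932000√73

2281249 267000
10408194000001 1218186966000
47487364308614281249 5557975596000801000
216661004683313632776000001 25358252540801244373932000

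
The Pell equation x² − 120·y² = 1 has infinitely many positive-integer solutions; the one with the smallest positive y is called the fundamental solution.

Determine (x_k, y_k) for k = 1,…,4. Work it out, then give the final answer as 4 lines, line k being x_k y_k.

d=120: √d = [10; 1,20] (ℓ=2, even), read p_1/q_1
step 0: (10, 1)  from 10·(1,0) + (0,1)
step 1: (11, 1)  from 1·(10,1) + (1,0)
→ (11, 1).  Check: 11²=121, 120·1²=120, difference 1.
(11+1√120)^2 = 241 + 22√120
(11+1√120)^3 = 5291 + 483√120
(11+1√120)^4 = 116161 + 10604√120

11 1
241 22
5291 483
116161 10604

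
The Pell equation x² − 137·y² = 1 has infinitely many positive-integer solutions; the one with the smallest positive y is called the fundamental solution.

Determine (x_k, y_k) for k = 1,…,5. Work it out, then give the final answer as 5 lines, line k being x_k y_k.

√137 = [11; 1,2,2,1,1,2,2,1,22, …], period ℓ=9 (odd) → k=17
a_0=11:  p_0=11·1+0=11,  q_0=11·0+1=1
…
a_2=2:  p_2=2·12+11=35,  q_2=2·1+1=3
a_3=2:  p_3=2·35+12=82,  q_3=2·3+1=7
…
a_6=2:  p_6=2·199+117=515,  q_6=2·17+10=44
…
a_9=22:  p_9=22·1744+1229=39597,  q_9=22·149+105=3383
…
a_12=2:  p_12=2·122279+41341=285899,  q_12=2·10447+3532=24426
…
a_15=2:  p_15=2·694077+408178=1796332,  q_15=2·59299+34873=153471
a_16=2:  p_16=2·1796332+694077=4286741,  q_16=2·153471+59299=366241
a_17=1:  p_17=1·4286741+1796332=6083073,  q_17=1·366241+153471=519712
fundamental: x₁=6083073, y₁=519712  (since 37003777123329 − 137·270100562944 = 1)
(6083073+519712√137)^2 = 74007554246657 + 6322892069952√137
(6083073+519712√137)^3 = 900386710067742990849 + 76925228065277725280√137
(6083073+519712√137)^4 = 10954236171143757109591351297 + 935883555725460013412300928√137
(6083073+519712√137)^5 = 133270836576615035597116312473600513 + 11386095977955005515107946008258208√137

6083073 519712
74007554246657 6322892069952
900386710067742990849 76925228065277725280
10954236171143757109591351297 935883555725460013412300928
133270836576615035597116312473600513 11386095977955005515107946008258208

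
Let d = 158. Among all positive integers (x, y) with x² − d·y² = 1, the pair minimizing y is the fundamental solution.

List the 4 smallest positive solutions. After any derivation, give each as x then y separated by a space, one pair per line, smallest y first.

7743 616
119908097 9539376
1856896782399 147726776120
28755903452322817 2287696845454944

√158 = [12; 1,1,3,12,3,1,1,24, …], period ℓ=8 (even) → k=7
k=0  a_k=12  p_k/q_k = 12/1
k=1  a_k=1  p_k/q_k = 13/1
k=2  a_k=1  p_k/q_k = 25/2
…
k=6  a_k=1  p_k/q_k = 4412/351
k=7  a_k=1  p_k/q_k = 7743/616
fundamental: x₁=7743, y₁=616  (since 59954049 − 158·379456 = 1)
k=2:  x_2 = 7743·7743+158·616·616 = 119908097,  y_2 = 7743·616+616·7743 = 9539376
k=3:  x_3 = 7743·119908097+158·616·9539376 = 1856896782399,  y_3 = 7743·9539376+616·119908097 = 147726776120
k=4:  x_4 = 7743·1856896782399+158·616·147726776120 = 28755903452322817,  y_4 = 7743·147726776120+616·1856896782399 = 2287696845454944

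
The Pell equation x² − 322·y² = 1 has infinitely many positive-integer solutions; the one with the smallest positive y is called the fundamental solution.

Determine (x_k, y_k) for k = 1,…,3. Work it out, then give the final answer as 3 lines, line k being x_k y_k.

[17; 1,16,1,34] for √322; ℓ=4 ⇒ convergent index 3
i=0: a=17 ⇒ p=17, q=1
i=1: a=1 ⇒ p=18, q=1
i=2: a=16 ⇒ p=305, q=17
i=3: a=1 ⇒ p=323, q=18
→ (323, 18).  Check: 323²=104329, 322·18²=104328, difference 1.
k=2:  x_2 = 323·323+322·18·18 = 208657,  y_2 = 323·18+18·323 = 11628
k=3:  x_3 = 323·208657+322·18·11628 = 134792099,  y_3 = 323·11628+18·208657 = 7511670

323 18
208657 11628
134792099 7511670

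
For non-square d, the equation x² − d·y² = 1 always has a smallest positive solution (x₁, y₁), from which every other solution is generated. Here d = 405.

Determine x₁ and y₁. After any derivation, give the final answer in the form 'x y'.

161 8

√405 = [20; 8,40, …], period ℓ=2 (even) → k=1
i=0: a=20 ⇒ p=20, q=1
i=1: a=8 ⇒ p=161, q=8
(x₁, y₁) = (161, 8);  161² − 405·8² = 1 ✓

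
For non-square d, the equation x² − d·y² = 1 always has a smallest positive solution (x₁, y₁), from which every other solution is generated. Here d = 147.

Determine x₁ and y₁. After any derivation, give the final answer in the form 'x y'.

97 8

√147 → a₀=12, period (8,24); ℓ=2 even so k=1
k=0  a_k=12  p_k/q_k = 12/1
k=1  a_k=8  p_k/q_k = 97/8
fundamental: x₁=97, y₁=8  (since 9409 − 147·64 = 1)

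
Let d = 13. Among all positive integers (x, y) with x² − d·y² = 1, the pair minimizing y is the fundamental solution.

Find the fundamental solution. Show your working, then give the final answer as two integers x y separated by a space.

649 180

[3; 1,1,1,1,6] for √13; ℓ=5 ⇒ convergent index 9
a_0=3:  p_0=3·1+0=3,  q_0=3·0+1=1
a_1=1:  p_1=1·3+1=4,  q_1=1·1+0=1
a_2=1:  p_2=1·4+3=7,  q_2=1·1+1=2
a_3=1:  p_3=1·7+4=11,  q_3=1·2+1=3
a_4=1:  p_4=1·11+7=18,  q_4=1·3+2=5
a_5=6:  p_5=6·18+11=119,  q_5=6·5+3=33
…
a_7=1:  p_7=1·137+119=256,  q_7=1·38+33=71
a_8=1:  p_8=1·256+137=393,  q_8=1·71+38=109
a_9=1:  p_9=1·393+256=649,  q_9=1·109+71=180
fundamental: x₁=649, y₁=180  (since 421201 − 13·32400 = 1)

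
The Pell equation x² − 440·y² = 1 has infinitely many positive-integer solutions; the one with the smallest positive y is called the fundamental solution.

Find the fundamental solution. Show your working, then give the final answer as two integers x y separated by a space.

21 1

[20; 1,40] for √440; ℓ=2 ⇒ convergent index 1
a_0=20:  p_0=20·1+0=20,  q_0=20·0+1=1
a_1=1:  p_1=1·20+1=21,  q_1=1·1+0=1
fundamental: x₁=21, y₁=1  (since 441 − 440·1 = 1)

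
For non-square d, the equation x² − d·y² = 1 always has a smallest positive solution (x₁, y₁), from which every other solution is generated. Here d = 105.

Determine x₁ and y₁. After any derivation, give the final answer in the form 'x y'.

d=105: √d = [10; 4,20] (ℓ=2, even), read p_1/q_1
k=0  a_k=10  p_k/q_k = 10/1
k=1  a_k=4  p_k/q_k = 41/4
(x₁, y₁) = (41, 4);  41² − 105·4² = 1 ✓

41 4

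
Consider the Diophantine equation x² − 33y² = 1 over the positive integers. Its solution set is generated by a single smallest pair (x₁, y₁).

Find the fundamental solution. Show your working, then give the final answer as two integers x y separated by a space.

√33 → a₀=5, period (1,2,1,10); ℓ=4 even so k=3
a_0=5:  p_0=5·1+0=5,  q_0=5·0+1=1
…
a_2=2:  p_2=2·6+5=17,  q_2=2·1+1=3
a_3=1:  p_3=1·17+6=23,  q_3=1·3+1=4
→ (23, 4).  Check: 23²=529, 33·4²=528, difference 1.

23 4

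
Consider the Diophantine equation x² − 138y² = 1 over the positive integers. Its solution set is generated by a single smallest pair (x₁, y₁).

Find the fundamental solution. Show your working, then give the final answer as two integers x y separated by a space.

√138 → a₀=11, period (1,2,1,22); ℓ=4 even so k=3
k=0  a_k=11  p_k/q_k = 11/1
k=1  a_k=1  p_k/q_k = 12/1
k=2  a_k=2  p_k/q_k = 35/3
k=3  a_k=1  p_k/q_k = 47/4
→ (47, 4).  Check: 47²=2209, 138·4²=2208, difference 1.

47 4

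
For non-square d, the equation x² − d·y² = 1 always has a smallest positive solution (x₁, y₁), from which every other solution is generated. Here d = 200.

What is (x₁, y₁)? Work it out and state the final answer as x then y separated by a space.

√200 → a₀=14, period (7,28); ℓ=2 even so k=1
k=0  a_k=14  p_k/q_k = 14/1
k=1  a_k=7  p_k/q_k = 99/7
fundamental: x₁=99, y₁=7  (since 9801 − 200·49 = 1)

99 7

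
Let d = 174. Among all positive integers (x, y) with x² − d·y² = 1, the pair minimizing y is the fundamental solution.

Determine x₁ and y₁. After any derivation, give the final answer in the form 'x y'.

1451 110

√174 → a₀=13, period (5,4,5,26); ℓ=4 even so k=3
a_0=13:  p_0=13·1+0=13,  q_0=13·0+1=1
a_1=5:  p_1=5·13+1=66,  q_1=5·1+0=5
a_2=4:  p_2=4·66+13=277,  q_2=4·5+1=21
a_3=5:  p_3=5·277+66=1451,  q_3=5·21+5=110
→ (1451, 110).  Check: 1451²=2105401, 174·110²=2105400, difference 1.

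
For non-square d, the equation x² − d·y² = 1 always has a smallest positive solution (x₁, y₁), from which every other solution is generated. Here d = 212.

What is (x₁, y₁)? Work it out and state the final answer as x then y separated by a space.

66249 4550

√212 → a₀=14, period (1,1,3,1,1,…,1,1,28); ℓ=14 even so k=13
step 0: (14, 1)  from 14·(1,0) + (0,1)
step 1: (15, 1)  from 1·(14,1) + (1,0)
step 2: (29, 2)  from 1·(15,1) + (14,1)
step 3: (102, 7)  from 3·(29,2) + (15,1)
step 4: (131, 9)  from 1·(102,7) + (29,2)
step 5: (233, 16)  from 1·(131,9) + (102,7)
step 6: (364, 25)  from 1·(233,16) + (131,9)
step 7: (2417, 166)  from 6·(364,25) + (233,16)
step 8: (2781, 191)  from 1·(2417,166) + (364,25)
step 9: (5198, 357)  from 1·(2781,191) + (2417,166)
step 10: (7979, 548)  from 1·(5198,357) + (2781,191)
step 11: (29135, 2001)  from 3·(7979,548) + (5198,357)
step 12: (37114, 2549)  from 1·(29135,2001) + (7979,548)
step 13: (66249, 4550)  from 1·(37114,2549) + (29135,2001)
(x₁, y₁) = (66249, 4550);  66249² − 212·4550² = 1 ✓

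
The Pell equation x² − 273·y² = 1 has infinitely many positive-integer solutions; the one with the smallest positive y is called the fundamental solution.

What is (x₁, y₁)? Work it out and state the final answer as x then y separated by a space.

727 44

d=273: √d = [16; 1,1,10,1,1,32] (ℓ=6, even), read p_5/q_5
step 0: (16, 1)  from 16·(1,0) + (0,1)
step 1: (17, 1)  from 1·(16,1) + (1,0)
step 2: (33, 2)  from 1·(17,1) + (16,1)
step 3: (347, 21)  from 10·(33,2) + (17,1)
step 4: (380, 23)  from 1·(347,21) + (33,2)
step 5: (727, 44)  from 1·(380,23) + (347,21)
→ (727, 44).  Check: 727²=528529, 273·44²=528528, difference 1.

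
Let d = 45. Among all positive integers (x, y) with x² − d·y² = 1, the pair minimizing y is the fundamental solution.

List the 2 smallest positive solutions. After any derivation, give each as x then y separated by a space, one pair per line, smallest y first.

[6; 1,2,2,2,1,12] for √45; ℓ=6 ⇒ convergent index 5
a_0=6:  p_0=6·1+0=6,  q_0=6·0+1=1
a_1=1:  p_1=1·6+1=7,  q_1=1·1+0=1
a_2=2:  p_2=2·7+6=20,  q_2=2·1+1=3
…
a_4=2:  p_4=2·47+20=114,  q_4=2·7+3=17
a_5=1:  p_5=1·114+47=161,  q_5=1·17+7=24
fundamental: x₁=161, y₁=24  (since 25921 − 45·576 = 1)
k=2:  x_2 = 161·161+45·24·24 = 51841,  y_2 = 161·24+24·161 = 7728

161 24
51841 7728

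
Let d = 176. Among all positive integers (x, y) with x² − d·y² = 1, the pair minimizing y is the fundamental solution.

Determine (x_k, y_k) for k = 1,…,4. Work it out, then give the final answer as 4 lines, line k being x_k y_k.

√176 = [13; 3,1,3,26, …], period ℓ=4 (even) → k=3
i=0: a=13 ⇒ p=13, q=1
i=1: a=3 ⇒ p=40, q=3
i=2: a=1 ⇒ p=53, q=4
i=3: a=3 ⇒ p=199, q=15
→ (199, 15).  Check: 199²=39601, 176·15²=39600, difference 1.
n=2: (199,15)∘(199,15) = (199·199+176·15·15, 199·15+15·199) = (79201,5970)
n=3: (79201,5970)∘(199,15) = (199·79201+176·15·5970, 199·5970+15·79201) = (31521799,2376045)
n=4: (31521799,2376045)∘(199,15) = (199·31521799+176·15·2376045, 199·2376045+15·31521799) = (12545596801,945659940)

199 15
79201 5970
31521799 2376045
12545596801 945659940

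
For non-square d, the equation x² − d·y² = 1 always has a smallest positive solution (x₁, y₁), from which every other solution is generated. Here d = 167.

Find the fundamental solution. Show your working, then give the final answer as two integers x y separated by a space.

168 13

[12; 1,11,1,24] for √167; ℓ=4 ⇒ convergent index 3
k=0  a_k=12  p_k/q_k = 12/1
…
k=2  a_k=11  p_k/q_k = 155/12
k=3  a_k=1  p_k/q_k = 168/13
→ (168, 13).  Check: 168²=28224, 167·13²=28223, difference 1.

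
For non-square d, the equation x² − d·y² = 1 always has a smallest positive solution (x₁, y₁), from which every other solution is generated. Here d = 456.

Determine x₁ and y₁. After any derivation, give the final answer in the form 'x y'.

√456 → a₀=21, period (2,1,4,1,2,42); ℓ=6 even so k=5
a_0=21:  p_0=21·1+0=21,  q_0=21·0+1=1
…
a_2=1:  p_2=1·43+21=64,  q_2=1·2+1=3
…
a_4=1:  p_4=1·299+64=363,  q_4=1·14+3=17
a_5=2:  p_5=2·363+299=1025,  q_5=2·17+14=48
→ (1025, 48).  Check: 1025²=1050625, 456·48²=1050624, difference 1.

1025 48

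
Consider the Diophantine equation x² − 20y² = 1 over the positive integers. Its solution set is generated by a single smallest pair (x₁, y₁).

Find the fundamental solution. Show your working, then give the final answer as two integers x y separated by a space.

[4; 2,8] for √20; ℓ=2 ⇒ convergent index 1
i=0: a=4 ⇒ p=4, q=1
i=1: a=2 ⇒ p=9, q=2
(x₁, y₁) = (9, 2);  9² − 20·2² = 1 ✓

9 2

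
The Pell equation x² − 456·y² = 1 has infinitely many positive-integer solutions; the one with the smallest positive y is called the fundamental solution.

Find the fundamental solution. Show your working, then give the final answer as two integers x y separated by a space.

1025 48

√456 = [21; 2,1,4,1,2,42, …], period ℓ=6 (even) → k=5
step 0: (21, 1)  from 21·(1,0) + (0,1)
…
step 3: (299, 14)  from 4·(64,3) + (43,2)
step 4: (363, 17)  from 1·(299,14) + (64,3)
step 5: (1025, 48)  from 2·(363,17) + (299,14)
→ (1025, 48).  Check: 1025²=1050625, 456·48²=1050624, difference 1.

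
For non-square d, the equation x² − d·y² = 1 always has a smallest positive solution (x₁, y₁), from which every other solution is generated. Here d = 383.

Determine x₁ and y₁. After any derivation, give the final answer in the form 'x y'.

18768 959

d=383: √d = [19; 1,1,3,19,3,1,1,38] (ℓ=8, even), read p_7/q_7
step 0: (19, 1)  from 19·(1,0) + (0,1)
…
step 2: (39, 2)  from 1·(20,1) + (19,1)
…
step 4: (2642, 135)  from 19·(137,7) + (39,2)
step 5: (8063, 412)  from 3·(2642,135) + (137,7)
step 6: (10705, 547)  from 1·(8063,412) + (2642,135)
step 7: (18768, 959)  from 1·(10705,547) + (8063,412)
(x₁, y₁) = (18768, 959);  18768² − 383·959² = 1 ✓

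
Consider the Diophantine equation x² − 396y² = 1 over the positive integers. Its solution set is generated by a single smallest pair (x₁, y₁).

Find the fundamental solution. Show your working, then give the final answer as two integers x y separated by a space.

199 10

√396 = [19; 1,8,1,38, …], period ℓ=4 (even) → k=3
k=0  a_k=19  p_k/q_k = 19/1
…
k=2  a_k=8  p_k/q_k = 179/9
k=3  a_k=1  p_k/q_k = 199/10
(x₁, y₁) = (199, 10);  199² − 396·10² = 1 ✓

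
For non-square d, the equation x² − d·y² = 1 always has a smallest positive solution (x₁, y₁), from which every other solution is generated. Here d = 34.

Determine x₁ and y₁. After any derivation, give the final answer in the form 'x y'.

35 6

√34 = [5; 1,4,1,10, …], period ℓ=4 (even) → k=3
step 0: (5, 1)  from 5·(1,0) + (0,1)
step 1: (6, 1)  from 1·(5,1) + (1,0)
step 2: (29, 5)  from 4·(6,1) + (5,1)
step 3: (35, 6)  from 1·(29,5) + (6,1)
(x₁, y₁) = (35, 6);  35² − 34·6² = 1 ✓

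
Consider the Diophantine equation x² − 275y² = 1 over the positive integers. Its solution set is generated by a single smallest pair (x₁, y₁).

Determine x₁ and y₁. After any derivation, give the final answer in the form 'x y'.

√275 → a₀=16, period (1,1,2,1,1,32); ℓ=6 even so k=5
i=0: a=16 ⇒ p=16, q=1
…
i=3: a=2 ⇒ p=83, q=5
i=4: a=1 ⇒ p=116, q=7
i=5: a=1 ⇒ p=199, q=12
fundamental: x₁=199, y₁=12  (since 39601 − 275·144 = 1)

199 12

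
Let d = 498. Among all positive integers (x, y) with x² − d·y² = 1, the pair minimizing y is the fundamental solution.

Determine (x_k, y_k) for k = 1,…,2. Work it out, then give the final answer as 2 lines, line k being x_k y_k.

179777 8056
64639539457 2896567024

[22; 3,6,22,6,3,44] for √498; ℓ=6 ⇒ convergent index 5
step 0: (22, 1)  from 22·(1,0) + (0,1)
step 1: (67, 3)  from 3·(22,1) + (1,0)
…
step 3: (9395, 421)  from 22·(424,19) + (67,3)
step 4: (56794, 2545)  from 6·(9395,421) + (424,19)
step 5: (179777, 8056)  from 3·(56794,2545) + (9395,421)
fundamental: x₁=179777, y₁=8056  (since 32319769729 − 498·64899136 = 1)
(x_2, y_2) = (179777·179777 + 498·8056·8056, 179777·8056 + 8056·179777) = (64639539457, 2896567024)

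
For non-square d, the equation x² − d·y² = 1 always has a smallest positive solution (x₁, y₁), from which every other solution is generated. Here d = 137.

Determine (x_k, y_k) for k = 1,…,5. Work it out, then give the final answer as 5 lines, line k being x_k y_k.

[11; 1,2,2,1,1,2,2,1,22] for √137; ℓ=9 ⇒ convergent index 17
a_0=11:  p_0=11·1+0=11,  q_0=11·0+1=1
…
a_2=2:  p_2=2·12+11=35,  q_2=2·1+1=3
a_3=2:  p_3=2·35+12=82,  q_3=2·3+1=7
…
a_9=22:  p_9=22·1744+1229=39597,  q_9=22·149+105=3383
a_10=1:  p_10=1·39597+1744=41341,  q_10=1·3383+149=3532
a_11=2:  p_11=2·41341+39597=122279,  q_11=2·3532+3383=10447
a_12=2:  p_12=2·122279+41341=285899,  q_12=2·10447+3532=24426
a_13=1:  p_13=1·285899+122279=408178,  q_13=1·24426+10447=34873
a_14=1:  p_14=1·408178+285899=694077,  q_14=1·34873+24426=59299
…
a_16=2:  p_16=2·1796332+694077=4286741,  q_16=2·153471+59299=366241
a_17=1:  p_17=1·4286741+1796332=6083073,  q_17=1·366241+153471=519712
→ (6083073, 519712).  Check: 6083073²=37003777123329, 137·519712²=37003777123328, difference 1.
n=2: (6083073,519712)∘(6083073,519712) = (6083073·6083073+137·519712·519712, 6083073·519712+519712·6083073) = (74007554246657,6322892069952)
n=3: (74007554246657,6322892069952)∘(6083073,519712) = (6083073·74007554246657+137·519712·6322892069952, 6083073·6322892069952+519712·74007554246657) = (900386710067742990849,76925228065277725280)
n=4: (900386710067742990849,76925228065277725280)∘(6083073,519712) = (6083073·900386710067742990849+137·519712·76925228065277725280, 6083073·76925228065277725280+519712·900386710067742990849) = (10954236171143757109591351297,935883555725460013412300928)
n=5: (10954236171143757109591351297,935883555725460013412300928)∘(6083073,519712) = (6083073·10954236171143757109591351297+137·519712·935883555725460013412300928, 6083073·935883555725460013412300928+519712·10954236171143757109591351297) = (133270836576615035597116312473600513,11386095977955005515107946008258208)

6083073 519712
74007554246657 6322892069952
900386710067742990849 76925228065277725280
10954236171143757109591351297 935883555725460013412300928
133270836576615035597116312473600513 11386095977955005515107946008258208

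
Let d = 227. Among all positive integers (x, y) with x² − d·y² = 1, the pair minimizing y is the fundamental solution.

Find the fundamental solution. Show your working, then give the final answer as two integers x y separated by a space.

√227 → a₀=15, period (15,30); ℓ=2 even so k=1
i=0: a=15 ⇒ p=15, q=1
i=1: a=15 ⇒ p=226, q=15
→ (226, 15).  Check: 226²=51076, 227·15²=51075, difference 1.

226 15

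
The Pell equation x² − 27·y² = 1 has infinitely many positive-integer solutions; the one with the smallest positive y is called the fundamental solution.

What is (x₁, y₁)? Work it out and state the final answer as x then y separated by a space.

d=27: √d = [5; 5,10] (ℓ=2, even), read p_1/q_1
a_0=5:  p_0=5·1+0=5,  q_0=5·0+1=1
a_1=5:  p_1=5·5+1=26,  q_1=5·1+0=5
(x₁, y₁) = (26, 5);  26² − 27·5² = 1 ✓

26 5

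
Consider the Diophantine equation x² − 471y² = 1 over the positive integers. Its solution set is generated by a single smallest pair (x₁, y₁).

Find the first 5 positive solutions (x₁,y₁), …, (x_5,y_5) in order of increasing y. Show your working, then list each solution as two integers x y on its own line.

7838695 361188
122890278606049 5662485139320
1926598824915678693415 88772987898323613612
30204041151744689101078780801 1391728752747293974319493360
473520532711948744867536551663095975 21818674431032810307068783683516788

d=471: √d = [21; 1,2,2,1,3,…,2,1,42] (ℓ=14, even), read p_13/q_13
a_0=21:  p_0=21·1+0=21,  q_0=21·0+1=1
a_1=1:  p_1=1·21+1=22,  q_1=1·1+0=1
…
a_4=1:  p_4=1·152+65=217,  q_4=1·7+3=10
…
a_9=3:  p_9=3·198665+48809=644804,  q_9=3·9154+2249=29711
…
a_12=2:  p_12=2·2331742+843469=5506953,  q_12=2·107441+38865=253747
a_13=1:  p_13=1·5506953+2331742=7838695,  q_13=1·253747+107441=361188
(x₁, y₁) = (7838695, 361188);  7838695² − 471·361188² = 1 ✓
(7838695+361188√471)^2 = 122890278606049 + 5662485139320√471
(7838695+361188√471)^3 = 1926598824915678693415 + 88772987898323613612√471
(7838695+361188√471)^4 = 30204041151744689101078780801 + 1391728752747293974319493360√471
(7838695+361188√471)^5 = 473520532711948744867536551663095975 + 21818674431032810307068783683516788√471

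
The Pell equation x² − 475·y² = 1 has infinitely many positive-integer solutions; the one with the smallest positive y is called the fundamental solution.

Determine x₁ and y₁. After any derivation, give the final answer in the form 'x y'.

√475 → a₀=21, period (1,3,1,6,2,6,1,3,1,42); ℓ=10 even so k=9
a_0=21:  p_0=21·1+0=21,  q_0=21·0+1=1
…
a_2=3:  p_2=3·22+21=87,  q_2=3·1+1=4
a_3=1:  p_3=1·87+22=109,  q_3=1·4+1=5
…
a_5=2:  p_5=2·741+109=1591,  q_5=2·34+5=73
…
a_8=3:  p_8=3·11878+10287=45921,  q_8=3·545+472=2107
a_9=1:  p_9=1·45921+11878=57799,  q_9=1·2107+545=2652
(x₁, y₁) = (57799, 2652);  57799² − 475·2652² = 1 ✓

57799 2652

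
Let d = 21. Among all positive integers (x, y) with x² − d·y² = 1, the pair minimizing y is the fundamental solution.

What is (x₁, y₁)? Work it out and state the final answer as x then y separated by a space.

55 12

[4; 1,1,2,1,1,8] for √21; ℓ=6 ⇒ convergent index 5
step 0: (4, 1)  from 4·(1,0) + (0,1)
…
step 2: (9, 2)  from 1·(5,1) + (4,1)
step 3: (23, 5)  from 2·(9,2) + (5,1)
step 4: (32, 7)  from 1·(23,5) + (9,2)
step 5: (55, 12)  from 1·(32,7) + (23,5)
(x₁, y₁) = (55, 12);  55² − 21·12² = 1 ✓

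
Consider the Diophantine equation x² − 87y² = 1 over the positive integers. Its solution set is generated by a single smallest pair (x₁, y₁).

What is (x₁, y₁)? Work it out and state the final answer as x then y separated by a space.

[9; 3,18] for √87; ℓ=2 ⇒ convergent index 1
a_0=9:  p_0=9·1+0=9,  q_0=9·0+1=1
a_1=3:  p_1=3·9+1=28,  q_1=3·1+0=3
fundamental: x₁=28, y₁=3  (since 784 − 87·9 = 1)

28 3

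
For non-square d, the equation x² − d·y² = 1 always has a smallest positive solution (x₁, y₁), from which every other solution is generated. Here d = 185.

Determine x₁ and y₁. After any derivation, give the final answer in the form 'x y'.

[13; 1,1,1,1,26] for √185; ℓ=5 ⇒ convergent index 9
k=0  a_k=13  p_k/q_k = 13/1
k=1  a_k=1  p_k/q_k = 14/1
…
k=5  a_k=26  p_k/q_k = 1809/133
k=6  a_k=1  p_k/q_k = 1877/138
k=7  a_k=1  p_k/q_k = 3686/271
k=8  a_k=1  p_k/q_k = 5563/409
k=9  a_k=1  p_k/q_k = 9249/680
(x₁, y₁) = (9249, 680);  9249² − 185·680² = 1 ✓

9249 680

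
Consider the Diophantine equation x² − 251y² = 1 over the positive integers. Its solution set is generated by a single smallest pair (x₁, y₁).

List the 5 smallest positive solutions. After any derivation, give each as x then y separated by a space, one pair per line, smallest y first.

√251 = [15; 1,5,2,1,2,…,5,1,30, …], period ℓ=14 (even) → k=13
i=0: a=15 ⇒ p=15, q=1
i=1: a=1 ⇒ p=16, q=1
…
i=4: a=1 ⇒ p=301, q=19
i=5: a=2 ⇒ p=808, q=51
…
i=9: a=2 ⇒ p=151649, q=9572
…
i=12: a=5 ⇒ p=3097857, q=195535
i=13: a=1 ⇒ p=3674890, q=231957
fundamental: x₁=3674890, y₁=231957  (since 13504816512100 − 251·53804049849 = 1)
(x_2, y_2) = (3674890·3674890 + 251·231957·231957, 3674890·231957 + 231957·3674890) = (27009633024199, 1704832919460)
(x_3, y_3) = (3674890·27009633024199 + 251·231957·1704832919460, 3674890·1704832919460 + 231957·27009633024199) = (198514860608593651330, 12530146894788486843)
(x_4, y_4) = (3674890·198514860608593651330 + 251·231957·12530146894788486843, 3674890·12530146894788486843 + 231957·198514860608593651330) = (1459040552203802437039183201, 92093823044376819996025080)
(x_5, y_5) = (3674890·1459040552203802437039183201 + 251·231957·92093823044376819996025080, 3674890·92093823044376819996025080 + 231957·1459040552203802437039183201) = (10723627069776264560841239313394450, 676869338735087333923490423995557)

3674890 231957
27009633024199 1704832919460
198514860608593651330 12530146894788486843
1459040552203802437039183201 92093823044376819996025080
10723627069776264560841239313394450 676869338735087333923490423995557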